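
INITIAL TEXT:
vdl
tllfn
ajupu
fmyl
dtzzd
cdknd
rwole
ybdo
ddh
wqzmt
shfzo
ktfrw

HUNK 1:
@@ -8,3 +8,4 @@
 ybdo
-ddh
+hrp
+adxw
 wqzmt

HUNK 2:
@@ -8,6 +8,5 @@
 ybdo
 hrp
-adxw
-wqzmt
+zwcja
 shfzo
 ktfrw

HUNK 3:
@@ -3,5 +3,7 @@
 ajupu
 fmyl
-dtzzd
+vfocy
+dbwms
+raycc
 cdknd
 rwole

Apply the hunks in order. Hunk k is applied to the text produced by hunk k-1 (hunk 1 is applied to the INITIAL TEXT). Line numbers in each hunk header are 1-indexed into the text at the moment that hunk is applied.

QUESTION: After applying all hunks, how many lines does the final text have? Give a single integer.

Hunk 1: at line 8 remove [ddh] add [hrp,adxw] -> 13 lines: vdl tllfn ajupu fmyl dtzzd cdknd rwole ybdo hrp adxw wqzmt shfzo ktfrw
Hunk 2: at line 8 remove [adxw,wqzmt] add [zwcja] -> 12 lines: vdl tllfn ajupu fmyl dtzzd cdknd rwole ybdo hrp zwcja shfzo ktfrw
Hunk 3: at line 3 remove [dtzzd] add [vfocy,dbwms,raycc] -> 14 lines: vdl tllfn ajupu fmyl vfocy dbwms raycc cdknd rwole ybdo hrp zwcja shfzo ktfrw
Final line count: 14

Answer: 14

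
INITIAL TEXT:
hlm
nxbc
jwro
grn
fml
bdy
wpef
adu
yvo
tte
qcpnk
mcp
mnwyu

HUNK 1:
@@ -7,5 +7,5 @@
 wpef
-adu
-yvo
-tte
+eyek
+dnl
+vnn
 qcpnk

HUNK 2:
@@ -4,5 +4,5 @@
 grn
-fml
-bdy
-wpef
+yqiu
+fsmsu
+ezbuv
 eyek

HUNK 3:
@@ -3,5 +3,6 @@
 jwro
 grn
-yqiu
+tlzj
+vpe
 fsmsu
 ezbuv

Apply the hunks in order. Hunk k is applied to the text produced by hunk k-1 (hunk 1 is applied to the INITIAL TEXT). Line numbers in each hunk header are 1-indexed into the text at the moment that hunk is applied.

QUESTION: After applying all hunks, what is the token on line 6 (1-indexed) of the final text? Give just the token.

Hunk 1: at line 7 remove [adu,yvo,tte] add [eyek,dnl,vnn] -> 13 lines: hlm nxbc jwro grn fml bdy wpef eyek dnl vnn qcpnk mcp mnwyu
Hunk 2: at line 4 remove [fml,bdy,wpef] add [yqiu,fsmsu,ezbuv] -> 13 lines: hlm nxbc jwro grn yqiu fsmsu ezbuv eyek dnl vnn qcpnk mcp mnwyu
Hunk 3: at line 3 remove [yqiu] add [tlzj,vpe] -> 14 lines: hlm nxbc jwro grn tlzj vpe fsmsu ezbuv eyek dnl vnn qcpnk mcp mnwyu
Final line 6: vpe

Answer: vpe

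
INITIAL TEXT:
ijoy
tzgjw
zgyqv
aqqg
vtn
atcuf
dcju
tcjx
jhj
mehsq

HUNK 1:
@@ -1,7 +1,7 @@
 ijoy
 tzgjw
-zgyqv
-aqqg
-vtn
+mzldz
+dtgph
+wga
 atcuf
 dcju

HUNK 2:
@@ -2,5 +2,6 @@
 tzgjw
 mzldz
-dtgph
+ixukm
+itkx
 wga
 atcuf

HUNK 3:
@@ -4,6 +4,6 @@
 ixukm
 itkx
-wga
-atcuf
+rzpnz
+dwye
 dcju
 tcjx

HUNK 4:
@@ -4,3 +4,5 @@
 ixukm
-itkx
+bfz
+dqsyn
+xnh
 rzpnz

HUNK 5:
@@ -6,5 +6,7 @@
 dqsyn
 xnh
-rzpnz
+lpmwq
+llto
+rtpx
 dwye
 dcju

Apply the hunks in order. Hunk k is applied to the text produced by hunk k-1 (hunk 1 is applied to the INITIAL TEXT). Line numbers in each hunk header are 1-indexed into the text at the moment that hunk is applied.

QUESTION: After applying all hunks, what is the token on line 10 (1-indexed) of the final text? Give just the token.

Hunk 1: at line 1 remove [zgyqv,aqqg,vtn] add [mzldz,dtgph,wga] -> 10 lines: ijoy tzgjw mzldz dtgph wga atcuf dcju tcjx jhj mehsq
Hunk 2: at line 2 remove [dtgph] add [ixukm,itkx] -> 11 lines: ijoy tzgjw mzldz ixukm itkx wga atcuf dcju tcjx jhj mehsq
Hunk 3: at line 4 remove [wga,atcuf] add [rzpnz,dwye] -> 11 lines: ijoy tzgjw mzldz ixukm itkx rzpnz dwye dcju tcjx jhj mehsq
Hunk 4: at line 4 remove [itkx] add [bfz,dqsyn,xnh] -> 13 lines: ijoy tzgjw mzldz ixukm bfz dqsyn xnh rzpnz dwye dcju tcjx jhj mehsq
Hunk 5: at line 6 remove [rzpnz] add [lpmwq,llto,rtpx] -> 15 lines: ijoy tzgjw mzldz ixukm bfz dqsyn xnh lpmwq llto rtpx dwye dcju tcjx jhj mehsq
Final line 10: rtpx

Answer: rtpx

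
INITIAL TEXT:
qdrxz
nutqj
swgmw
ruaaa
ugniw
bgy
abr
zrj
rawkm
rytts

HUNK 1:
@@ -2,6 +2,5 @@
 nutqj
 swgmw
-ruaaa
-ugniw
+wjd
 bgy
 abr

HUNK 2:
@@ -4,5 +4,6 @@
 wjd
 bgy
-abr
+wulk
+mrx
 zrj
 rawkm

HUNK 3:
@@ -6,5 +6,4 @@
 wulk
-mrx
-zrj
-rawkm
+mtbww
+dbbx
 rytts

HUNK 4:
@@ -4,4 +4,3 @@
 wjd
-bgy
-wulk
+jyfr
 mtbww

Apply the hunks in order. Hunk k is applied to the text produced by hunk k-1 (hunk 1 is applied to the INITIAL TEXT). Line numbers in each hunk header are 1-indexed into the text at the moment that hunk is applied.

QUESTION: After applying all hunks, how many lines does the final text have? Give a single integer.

Answer: 8

Derivation:
Hunk 1: at line 2 remove [ruaaa,ugniw] add [wjd] -> 9 lines: qdrxz nutqj swgmw wjd bgy abr zrj rawkm rytts
Hunk 2: at line 4 remove [abr] add [wulk,mrx] -> 10 lines: qdrxz nutqj swgmw wjd bgy wulk mrx zrj rawkm rytts
Hunk 3: at line 6 remove [mrx,zrj,rawkm] add [mtbww,dbbx] -> 9 lines: qdrxz nutqj swgmw wjd bgy wulk mtbww dbbx rytts
Hunk 4: at line 4 remove [bgy,wulk] add [jyfr] -> 8 lines: qdrxz nutqj swgmw wjd jyfr mtbww dbbx rytts
Final line count: 8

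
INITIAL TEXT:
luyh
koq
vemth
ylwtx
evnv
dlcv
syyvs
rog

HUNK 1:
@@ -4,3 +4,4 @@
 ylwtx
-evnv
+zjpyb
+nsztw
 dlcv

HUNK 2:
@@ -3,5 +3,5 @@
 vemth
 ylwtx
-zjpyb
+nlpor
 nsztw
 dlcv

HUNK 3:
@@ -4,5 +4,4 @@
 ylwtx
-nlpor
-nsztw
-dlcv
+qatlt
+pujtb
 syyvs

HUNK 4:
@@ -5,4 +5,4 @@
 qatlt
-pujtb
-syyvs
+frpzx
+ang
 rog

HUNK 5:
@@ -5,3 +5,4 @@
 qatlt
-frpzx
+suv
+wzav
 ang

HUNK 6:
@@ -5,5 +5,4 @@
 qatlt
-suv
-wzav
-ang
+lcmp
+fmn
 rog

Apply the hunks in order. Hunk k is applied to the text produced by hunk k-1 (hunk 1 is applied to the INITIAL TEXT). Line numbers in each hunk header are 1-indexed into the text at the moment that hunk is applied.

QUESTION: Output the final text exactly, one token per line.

Hunk 1: at line 4 remove [evnv] add [zjpyb,nsztw] -> 9 lines: luyh koq vemth ylwtx zjpyb nsztw dlcv syyvs rog
Hunk 2: at line 3 remove [zjpyb] add [nlpor] -> 9 lines: luyh koq vemth ylwtx nlpor nsztw dlcv syyvs rog
Hunk 3: at line 4 remove [nlpor,nsztw,dlcv] add [qatlt,pujtb] -> 8 lines: luyh koq vemth ylwtx qatlt pujtb syyvs rog
Hunk 4: at line 5 remove [pujtb,syyvs] add [frpzx,ang] -> 8 lines: luyh koq vemth ylwtx qatlt frpzx ang rog
Hunk 5: at line 5 remove [frpzx] add [suv,wzav] -> 9 lines: luyh koq vemth ylwtx qatlt suv wzav ang rog
Hunk 6: at line 5 remove [suv,wzav,ang] add [lcmp,fmn] -> 8 lines: luyh koq vemth ylwtx qatlt lcmp fmn rog

Answer: luyh
koq
vemth
ylwtx
qatlt
lcmp
fmn
rog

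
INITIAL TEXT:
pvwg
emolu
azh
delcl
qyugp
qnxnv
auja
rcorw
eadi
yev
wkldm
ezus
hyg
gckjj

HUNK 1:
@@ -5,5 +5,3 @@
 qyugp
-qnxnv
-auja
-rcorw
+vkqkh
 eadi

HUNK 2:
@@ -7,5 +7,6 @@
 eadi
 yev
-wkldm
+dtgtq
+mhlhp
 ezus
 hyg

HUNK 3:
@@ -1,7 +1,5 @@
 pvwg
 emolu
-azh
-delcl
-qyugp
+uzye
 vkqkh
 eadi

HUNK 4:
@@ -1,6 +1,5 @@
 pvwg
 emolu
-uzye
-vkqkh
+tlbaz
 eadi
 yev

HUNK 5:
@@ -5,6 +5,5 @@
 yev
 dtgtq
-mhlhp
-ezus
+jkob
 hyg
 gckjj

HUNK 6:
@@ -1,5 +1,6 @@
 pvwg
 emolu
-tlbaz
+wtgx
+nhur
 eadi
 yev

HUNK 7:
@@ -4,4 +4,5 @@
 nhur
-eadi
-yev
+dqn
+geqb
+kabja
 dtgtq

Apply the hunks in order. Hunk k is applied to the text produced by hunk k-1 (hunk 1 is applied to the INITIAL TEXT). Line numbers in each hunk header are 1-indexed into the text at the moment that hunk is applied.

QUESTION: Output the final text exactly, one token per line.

Answer: pvwg
emolu
wtgx
nhur
dqn
geqb
kabja
dtgtq
jkob
hyg
gckjj

Derivation:
Hunk 1: at line 5 remove [qnxnv,auja,rcorw] add [vkqkh] -> 12 lines: pvwg emolu azh delcl qyugp vkqkh eadi yev wkldm ezus hyg gckjj
Hunk 2: at line 7 remove [wkldm] add [dtgtq,mhlhp] -> 13 lines: pvwg emolu azh delcl qyugp vkqkh eadi yev dtgtq mhlhp ezus hyg gckjj
Hunk 3: at line 1 remove [azh,delcl,qyugp] add [uzye] -> 11 lines: pvwg emolu uzye vkqkh eadi yev dtgtq mhlhp ezus hyg gckjj
Hunk 4: at line 1 remove [uzye,vkqkh] add [tlbaz] -> 10 lines: pvwg emolu tlbaz eadi yev dtgtq mhlhp ezus hyg gckjj
Hunk 5: at line 5 remove [mhlhp,ezus] add [jkob] -> 9 lines: pvwg emolu tlbaz eadi yev dtgtq jkob hyg gckjj
Hunk 6: at line 1 remove [tlbaz] add [wtgx,nhur] -> 10 lines: pvwg emolu wtgx nhur eadi yev dtgtq jkob hyg gckjj
Hunk 7: at line 4 remove [eadi,yev] add [dqn,geqb,kabja] -> 11 lines: pvwg emolu wtgx nhur dqn geqb kabja dtgtq jkob hyg gckjj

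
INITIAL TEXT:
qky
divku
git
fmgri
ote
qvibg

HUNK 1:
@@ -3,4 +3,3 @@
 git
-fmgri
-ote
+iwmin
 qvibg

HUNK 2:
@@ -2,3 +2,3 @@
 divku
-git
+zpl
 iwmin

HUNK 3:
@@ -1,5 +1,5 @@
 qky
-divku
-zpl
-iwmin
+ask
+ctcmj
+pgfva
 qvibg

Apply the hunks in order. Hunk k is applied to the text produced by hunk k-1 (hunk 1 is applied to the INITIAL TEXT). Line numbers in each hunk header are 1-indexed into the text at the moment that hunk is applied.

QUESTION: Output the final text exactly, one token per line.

Answer: qky
ask
ctcmj
pgfva
qvibg

Derivation:
Hunk 1: at line 3 remove [fmgri,ote] add [iwmin] -> 5 lines: qky divku git iwmin qvibg
Hunk 2: at line 2 remove [git] add [zpl] -> 5 lines: qky divku zpl iwmin qvibg
Hunk 3: at line 1 remove [divku,zpl,iwmin] add [ask,ctcmj,pgfva] -> 5 lines: qky ask ctcmj pgfva qvibg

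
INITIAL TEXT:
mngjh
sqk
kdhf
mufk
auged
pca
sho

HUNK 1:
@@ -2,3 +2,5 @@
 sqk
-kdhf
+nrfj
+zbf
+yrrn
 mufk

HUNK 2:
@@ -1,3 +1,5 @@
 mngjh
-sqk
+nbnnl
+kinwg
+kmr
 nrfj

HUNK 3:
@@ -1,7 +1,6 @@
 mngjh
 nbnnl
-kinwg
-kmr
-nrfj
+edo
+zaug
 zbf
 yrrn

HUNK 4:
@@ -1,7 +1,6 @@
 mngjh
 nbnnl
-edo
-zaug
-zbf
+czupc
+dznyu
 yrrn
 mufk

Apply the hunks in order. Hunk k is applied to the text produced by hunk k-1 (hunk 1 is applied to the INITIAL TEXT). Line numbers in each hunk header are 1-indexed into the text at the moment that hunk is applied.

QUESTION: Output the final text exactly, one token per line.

Answer: mngjh
nbnnl
czupc
dznyu
yrrn
mufk
auged
pca
sho

Derivation:
Hunk 1: at line 2 remove [kdhf] add [nrfj,zbf,yrrn] -> 9 lines: mngjh sqk nrfj zbf yrrn mufk auged pca sho
Hunk 2: at line 1 remove [sqk] add [nbnnl,kinwg,kmr] -> 11 lines: mngjh nbnnl kinwg kmr nrfj zbf yrrn mufk auged pca sho
Hunk 3: at line 1 remove [kinwg,kmr,nrfj] add [edo,zaug] -> 10 lines: mngjh nbnnl edo zaug zbf yrrn mufk auged pca sho
Hunk 4: at line 1 remove [edo,zaug,zbf] add [czupc,dznyu] -> 9 lines: mngjh nbnnl czupc dznyu yrrn mufk auged pca sho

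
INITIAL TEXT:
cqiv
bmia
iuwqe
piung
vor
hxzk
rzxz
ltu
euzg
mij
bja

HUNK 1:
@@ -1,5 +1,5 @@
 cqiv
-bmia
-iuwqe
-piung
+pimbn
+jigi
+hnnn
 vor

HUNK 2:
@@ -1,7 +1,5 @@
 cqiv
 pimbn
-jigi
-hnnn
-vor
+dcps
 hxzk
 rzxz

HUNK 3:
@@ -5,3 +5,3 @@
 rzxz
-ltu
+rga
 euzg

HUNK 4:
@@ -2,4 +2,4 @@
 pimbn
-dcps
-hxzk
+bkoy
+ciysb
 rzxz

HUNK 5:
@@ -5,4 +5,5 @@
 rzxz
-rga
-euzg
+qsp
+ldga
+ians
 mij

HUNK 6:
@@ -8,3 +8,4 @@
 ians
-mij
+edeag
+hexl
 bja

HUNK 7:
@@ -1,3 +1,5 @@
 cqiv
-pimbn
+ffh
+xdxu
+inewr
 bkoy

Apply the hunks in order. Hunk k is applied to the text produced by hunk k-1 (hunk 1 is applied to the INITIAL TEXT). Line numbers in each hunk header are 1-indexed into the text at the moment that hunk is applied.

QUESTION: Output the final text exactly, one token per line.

Answer: cqiv
ffh
xdxu
inewr
bkoy
ciysb
rzxz
qsp
ldga
ians
edeag
hexl
bja

Derivation:
Hunk 1: at line 1 remove [bmia,iuwqe,piung] add [pimbn,jigi,hnnn] -> 11 lines: cqiv pimbn jigi hnnn vor hxzk rzxz ltu euzg mij bja
Hunk 2: at line 1 remove [jigi,hnnn,vor] add [dcps] -> 9 lines: cqiv pimbn dcps hxzk rzxz ltu euzg mij bja
Hunk 3: at line 5 remove [ltu] add [rga] -> 9 lines: cqiv pimbn dcps hxzk rzxz rga euzg mij bja
Hunk 4: at line 2 remove [dcps,hxzk] add [bkoy,ciysb] -> 9 lines: cqiv pimbn bkoy ciysb rzxz rga euzg mij bja
Hunk 5: at line 5 remove [rga,euzg] add [qsp,ldga,ians] -> 10 lines: cqiv pimbn bkoy ciysb rzxz qsp ldga ians mij bja
Hunk 6: at line 8 remove [mij] add [edeag,hexl] -> 11 lines: cqiv pimbn bkoy ciysb rzxz qsp ldga ians edeag hexl bja
Hunk 7: at line 1 remove [pimbn] add [ffh,xdxu,inewr] -> 13 lines: cqiv ffh xdxu inewr bkoy ciysb rzxz qsp ldga ians edeag hexl bja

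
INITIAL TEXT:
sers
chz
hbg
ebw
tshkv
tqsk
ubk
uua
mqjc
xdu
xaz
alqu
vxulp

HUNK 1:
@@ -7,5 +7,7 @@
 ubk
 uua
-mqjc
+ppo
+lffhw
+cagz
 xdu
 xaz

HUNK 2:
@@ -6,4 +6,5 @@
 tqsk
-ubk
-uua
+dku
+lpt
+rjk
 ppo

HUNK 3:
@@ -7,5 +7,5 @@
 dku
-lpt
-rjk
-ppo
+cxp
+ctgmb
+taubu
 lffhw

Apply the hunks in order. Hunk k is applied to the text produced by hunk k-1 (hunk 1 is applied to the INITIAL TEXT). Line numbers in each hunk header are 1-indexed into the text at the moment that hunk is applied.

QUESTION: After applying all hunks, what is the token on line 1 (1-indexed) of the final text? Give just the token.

Answer: sers

Derivation:
Hunk 1: at line 7 remove [mqjc] add [ppo,lffhw,cagz] -> 15 lines: sers chz hbg ebw tshkv tqsk ubk uua ppo lffhw cagz xdu xaz alqu vxulp
Hunk 2: at line 6 remove [ubk,uua] add [dku,lpt,rjk] -> 16 lines: sers chz hbg ebw tshkv tqsk dku lpt rjk ppo lffhw cagz xdu xaz alqu vxulp
Hunk 3: at line 7 remove [lpt,rjk,ppo] add [cxp,ctgmb,taubu] -> 16 lines: sers chz hbg ebw tshkv tqsk dku cxp ctgmb taubu lffhw cagz xdu xaz alqu vxulp
Final line 1: sers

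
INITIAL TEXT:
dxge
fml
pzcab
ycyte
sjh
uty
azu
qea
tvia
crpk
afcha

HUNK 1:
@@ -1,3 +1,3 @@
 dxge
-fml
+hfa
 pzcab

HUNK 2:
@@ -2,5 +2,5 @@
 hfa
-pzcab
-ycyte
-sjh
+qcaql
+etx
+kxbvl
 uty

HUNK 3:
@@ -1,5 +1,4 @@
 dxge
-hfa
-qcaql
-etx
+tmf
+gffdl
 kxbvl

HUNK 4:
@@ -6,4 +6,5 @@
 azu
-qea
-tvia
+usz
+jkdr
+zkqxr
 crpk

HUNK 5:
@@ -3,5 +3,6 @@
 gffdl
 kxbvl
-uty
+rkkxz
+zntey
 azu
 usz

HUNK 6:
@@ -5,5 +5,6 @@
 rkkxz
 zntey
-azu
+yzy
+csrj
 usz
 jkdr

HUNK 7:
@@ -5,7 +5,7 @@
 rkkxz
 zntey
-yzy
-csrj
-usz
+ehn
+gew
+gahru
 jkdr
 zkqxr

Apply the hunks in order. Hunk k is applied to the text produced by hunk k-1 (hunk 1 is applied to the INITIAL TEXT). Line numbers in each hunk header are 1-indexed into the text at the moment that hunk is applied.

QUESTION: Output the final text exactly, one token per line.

Answer: dxge
tmf
gffdl
kxbvl
rkkxz
zntey
ehn
gew
gahru
jkdr
zkqxr
crpk
afcha

Derivation:
Hunk 1: at line 1 remove [fml] add [hfa] -> 11 lines: dxge hfa pzcab ycyte sjh uty azu qea tvia crpk afcha
Hunk 2: at line 2 remove [pzcab,ycyte,sjh] add [qcaql,etx,kxbvl] -> 11 lines: dxge hfa qcaql etx kxbvl uty azu qea tvia crpk afcha
Hunk 3: at line 1 remove [hfa,qcaql,etx] add [tmf,gffdl] -> 10 lines: dxge tmf gffdl kxbvl uty azu qea tvia crpk afcha
Hunk 4: at line 6 remove [qea,tvia] add [usz,jkdr,zkqxr] -> 11 lines: dxge tmf gffdl kxbvl uty azu usz jkdr zkqxr crpk afcha
Hunk 5: at line 3 remove [uty] add [rkkxz,zntey] -> 12 lines: dxge tmf gffdl kxbvl rkkxz zntey azu usz jkdr zkqxr crpk afcha
Hunk 6: at line 5 remove [azu] add [yzy,csrj] -> 13 lines: dxge tmf gffdl kxbvl rkkxz zntey yzy csrj usz jkdr zkqxr crpk afcha
Hunk 7: at line 5 remove [yzy,csrj,usz] add [ehn,gew,gahru] -> 13 lines: dxge tmf gffdl kxbvl rkkxz zntey ehn gew gahru jkdr zkqxr crpk afcha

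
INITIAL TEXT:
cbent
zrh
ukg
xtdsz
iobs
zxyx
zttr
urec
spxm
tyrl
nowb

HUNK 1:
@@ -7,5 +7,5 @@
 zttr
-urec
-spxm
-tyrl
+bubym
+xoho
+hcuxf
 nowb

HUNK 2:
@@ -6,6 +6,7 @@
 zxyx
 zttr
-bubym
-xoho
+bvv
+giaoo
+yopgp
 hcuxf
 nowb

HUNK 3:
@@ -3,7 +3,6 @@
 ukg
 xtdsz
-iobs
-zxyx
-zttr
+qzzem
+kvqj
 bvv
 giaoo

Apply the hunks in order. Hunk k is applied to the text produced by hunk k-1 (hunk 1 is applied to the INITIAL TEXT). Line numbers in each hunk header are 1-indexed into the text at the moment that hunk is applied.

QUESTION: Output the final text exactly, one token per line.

Hunk 1: at line 7 remove [urec,spxm,tyrl] add [bubym,xoho,hcuxf] -> 11 lines: cbent zrh ukg xtdsz iobs zxyx zttr bubym xoho hcuxf nowb
Hunk 2: at line 6 remove [bubym,xoho] add [bvv,giaoo,yopgp] -> 12 lines: cbent zrh ukg xtdsz iobs zxyx zttr bvv giaoo yopgp hcuxf nowb
Hunk 3: at line 3 remove [iobs,zxyx,zttr] add [qzzem,kvqj] -> 11 lines: cbent zrh ukg xtdsz qzzem kvqj bvv giaoo yopgp hcuxf nowb

Answer: cbent
zrh
ukg
xtdsz
qzzem
kvqj
bvv
giaoo
yopgp
hcuxf
nowb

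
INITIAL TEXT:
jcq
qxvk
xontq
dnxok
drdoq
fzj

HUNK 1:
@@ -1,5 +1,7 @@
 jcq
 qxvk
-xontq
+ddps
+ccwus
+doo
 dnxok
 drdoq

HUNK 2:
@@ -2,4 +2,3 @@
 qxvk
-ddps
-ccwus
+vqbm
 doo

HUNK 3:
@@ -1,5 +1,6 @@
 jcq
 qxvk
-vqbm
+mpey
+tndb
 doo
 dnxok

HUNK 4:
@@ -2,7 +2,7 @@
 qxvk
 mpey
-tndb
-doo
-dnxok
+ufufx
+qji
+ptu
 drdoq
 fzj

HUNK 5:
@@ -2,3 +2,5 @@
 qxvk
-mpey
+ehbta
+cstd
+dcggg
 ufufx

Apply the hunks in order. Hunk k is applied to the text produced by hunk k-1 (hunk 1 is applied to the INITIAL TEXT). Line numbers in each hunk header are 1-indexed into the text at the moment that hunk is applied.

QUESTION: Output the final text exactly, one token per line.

Hunk 1: at line 1 remove [xontq] add [ddps,ccwus,doo] -> 8 lines: jcq qxvk ddps ccwus doo dnxok drdoq fzj
Hunk 2: at line 2 remove [ddps,ccwus] add [vqbm] -> 7 lines: jcq qxvk vqbm doo dnxok drdoq fzj
Hunk 3: at line 1 remove [vqbm] add [mpey,tndb] -> 8 lines: jcq qxvk mpey tndb doo dnxok drdoq fzj
Hunk 4: at line 2 remove [tndb,doo,dnxok] add [ufufx,qji,ptu] -> 8 lines: jcq qxvk mpey ufufx qji ptu drdoq fzj
Hunk 5: at line 2 remove [mpey] add [ehbta,cstd,dcggg] -> 10 lines: jcq qxvk ehbta cstd dcggg ufufx qji ptu drdoq fzj

Answer: jcq
qxvk
ehbta
cstd
dcggg
ufufx
qji
ptu
drdoq
fzj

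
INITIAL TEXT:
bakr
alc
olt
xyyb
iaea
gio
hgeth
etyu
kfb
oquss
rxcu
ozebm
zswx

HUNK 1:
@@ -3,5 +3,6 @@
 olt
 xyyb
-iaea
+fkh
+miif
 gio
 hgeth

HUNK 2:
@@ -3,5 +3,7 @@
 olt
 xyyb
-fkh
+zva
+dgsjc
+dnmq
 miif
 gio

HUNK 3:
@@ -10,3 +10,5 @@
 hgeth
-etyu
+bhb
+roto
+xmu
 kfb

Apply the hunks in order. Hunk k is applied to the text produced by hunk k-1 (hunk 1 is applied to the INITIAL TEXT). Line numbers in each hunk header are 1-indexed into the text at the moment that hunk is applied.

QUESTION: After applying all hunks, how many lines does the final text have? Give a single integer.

Answer: 18

Derivation:
Hunk 1: at line 3 remove [iaea] add [fkh,miif] -> 14 lines: bakr alc olt xyyb fkh miif gio hgeth etyu kfb oquss rxcu ozebm zswx
Hunk 2: at line 3 remove [fkh] add [zva,dgsjc,dnmq] -> 16 lines: bakr alc olt xyyb zva dgsjc dnmq miif gio hgeth etyu kfb oquss rxcu ozebm zswx
Hunk 3: at line 10 remove [etyu] add [bhb,roto,xmu] -> 18 lines: bakr alc olt xyyb zva dgsjc dnmq miif gio hgeth bhb roto xmu kfb oquss rxcu ozebm zswx
Final line count: 18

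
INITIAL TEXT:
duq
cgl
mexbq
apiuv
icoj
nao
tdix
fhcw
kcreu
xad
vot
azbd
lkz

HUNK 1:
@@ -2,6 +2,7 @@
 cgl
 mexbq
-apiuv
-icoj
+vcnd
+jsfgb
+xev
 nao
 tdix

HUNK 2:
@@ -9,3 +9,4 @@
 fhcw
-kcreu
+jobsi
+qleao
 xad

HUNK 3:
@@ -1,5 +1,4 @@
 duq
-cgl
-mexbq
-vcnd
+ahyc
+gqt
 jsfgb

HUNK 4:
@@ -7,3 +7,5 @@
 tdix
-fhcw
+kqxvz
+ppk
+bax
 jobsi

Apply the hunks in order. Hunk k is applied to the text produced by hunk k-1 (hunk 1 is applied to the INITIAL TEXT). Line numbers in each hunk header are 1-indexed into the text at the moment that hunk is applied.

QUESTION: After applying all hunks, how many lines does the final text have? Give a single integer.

Hunk 1: at line 2 remove [apiuv,icoj] add [vcnd,jsfgb,xev] -> 14 lines: duq cgl mexbq vcnd jsfgb xev nao tdix fhcw kcreu xad vot azbd lkz
Hunk 2: at line 9 remove [kcreu] add [jobsi,qleao] -> 15 lines: duq cgl mexbq vcnd jsfgb xev nao tdix fhcw jobsi qleao xad vot azbd lkz
Hunk 3: at line 1 remove [cgl,mexbq,vcnd] add [ahyc,gqt] -> 14 lines: duq ahyc gqt jsfgb xev nao tdix fhcw jobsi qleao xad vot azbd lkz
Hunk 4: at line 7 remove [fhcw] add [kqxvz,ppk,bax] -> 16 lines: duq ahyc gqt jsfgb xev nao tdix kqxvz ppk bax jobsi qleao xad vot azbd lkz
Final line count: 16

Answer: 16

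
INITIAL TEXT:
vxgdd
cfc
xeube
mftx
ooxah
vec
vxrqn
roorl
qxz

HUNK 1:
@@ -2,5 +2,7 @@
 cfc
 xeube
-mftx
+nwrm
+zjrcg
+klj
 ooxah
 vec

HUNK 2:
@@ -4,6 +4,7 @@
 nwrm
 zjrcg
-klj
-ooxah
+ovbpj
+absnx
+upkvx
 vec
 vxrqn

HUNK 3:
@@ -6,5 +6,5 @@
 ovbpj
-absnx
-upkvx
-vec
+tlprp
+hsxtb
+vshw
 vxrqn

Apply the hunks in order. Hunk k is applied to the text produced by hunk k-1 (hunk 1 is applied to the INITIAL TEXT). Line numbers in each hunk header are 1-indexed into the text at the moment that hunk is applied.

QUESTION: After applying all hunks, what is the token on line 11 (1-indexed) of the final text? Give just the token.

Hunk 1: at line 2 remove [mftx] add [nwrm,zjrcg,klj] -> 11 lines: vxgdd cfc xeube nwrm zjrcg klj ooxah vec vxrqn roorl qxz
Hunk 2: at line 4 remove [klj,ooxah] add [ovbpj,absnx,upkvx] -> 12 lines: vxgdd cfc xeube nwrm zjrcg ovbpj absnx upkvx vec vxrqn roorl qxz
Hunk 3: at line 6 remove [absnx,upkvx,vec] add [tlprp,hsxtb,vshw] -> 12 lines: vxgdd cfc xeube nwrm zjrcg ovbpj tlprp hsxtb vshw vxrqn roorl qxz
Final line 11: roorl

Answer: roorl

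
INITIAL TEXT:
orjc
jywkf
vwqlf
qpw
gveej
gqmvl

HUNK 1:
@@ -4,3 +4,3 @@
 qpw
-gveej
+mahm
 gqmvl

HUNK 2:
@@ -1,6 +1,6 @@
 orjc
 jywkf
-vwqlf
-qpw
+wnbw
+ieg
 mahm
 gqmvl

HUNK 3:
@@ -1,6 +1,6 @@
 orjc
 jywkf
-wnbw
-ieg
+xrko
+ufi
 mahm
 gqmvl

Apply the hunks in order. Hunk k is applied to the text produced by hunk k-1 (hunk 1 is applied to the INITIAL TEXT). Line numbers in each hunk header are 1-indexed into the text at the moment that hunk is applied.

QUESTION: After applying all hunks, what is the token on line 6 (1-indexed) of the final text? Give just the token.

Answer: gqmvl

Derivation:
Hunk 1: at line 4 remove [gveej] add [mahm] -> 6 lines: orjc jywkf vwqlf qpw mahm gqmvl
Hunk 2: at line 1 remove [vwqlf,qpw] add [wnbw,ieg] -> 6 lines: orjc jywkf wnbw ieg mahm gqmvl
Hunk 3: at line 1 remove [wnbw,ieg] add [xrko,ufi] -> 6 lines: orjc jywkf xrko ufi mahm gqmvl
Final line 6: gqmvl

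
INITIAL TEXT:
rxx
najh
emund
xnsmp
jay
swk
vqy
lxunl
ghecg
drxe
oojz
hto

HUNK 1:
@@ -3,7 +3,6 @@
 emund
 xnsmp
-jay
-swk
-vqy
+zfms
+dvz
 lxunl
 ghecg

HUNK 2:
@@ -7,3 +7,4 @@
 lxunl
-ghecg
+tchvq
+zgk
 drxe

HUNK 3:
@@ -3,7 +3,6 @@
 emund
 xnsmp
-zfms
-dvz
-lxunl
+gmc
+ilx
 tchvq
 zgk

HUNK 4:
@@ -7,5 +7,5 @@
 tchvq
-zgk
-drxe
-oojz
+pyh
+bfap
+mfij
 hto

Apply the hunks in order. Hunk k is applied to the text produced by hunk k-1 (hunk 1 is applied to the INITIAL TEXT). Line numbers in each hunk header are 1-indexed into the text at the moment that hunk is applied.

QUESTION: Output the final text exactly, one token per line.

Hunk 1: at line 3 remove [jay,swk,vqy] add [zfms,dvz] -> 11 lines: rxx najh emund xnsmp zfms dvz lxunl ghecg drxe oojz hto
Hunk 2: at line 7 remove [ghecg] add [tchvq,zgk] -> 12 lines: rxx najh emund xnsmp zfms dvz lxunl tchvq zgk drxe oojz hto
Hunk 3: at line 3 remove [zfms,dvz,lxunl] add [gmc,ilx] -> 11 lines: rxx najh emund xnsmp gmc ilx tchvq zgk drxe oojz hto
Hunk 4: at line 7 remove [zgk,drxe,oojz] add [pyh,bfap,mfij] -> 11 lines: rxx najh emund xnsmp gmc ilx tchvq pyh bfap mfij hto

Answer: rxx
najh
emund
xnsmp
gmc
ilx
tchvq
pyh
bfap
mfij
hto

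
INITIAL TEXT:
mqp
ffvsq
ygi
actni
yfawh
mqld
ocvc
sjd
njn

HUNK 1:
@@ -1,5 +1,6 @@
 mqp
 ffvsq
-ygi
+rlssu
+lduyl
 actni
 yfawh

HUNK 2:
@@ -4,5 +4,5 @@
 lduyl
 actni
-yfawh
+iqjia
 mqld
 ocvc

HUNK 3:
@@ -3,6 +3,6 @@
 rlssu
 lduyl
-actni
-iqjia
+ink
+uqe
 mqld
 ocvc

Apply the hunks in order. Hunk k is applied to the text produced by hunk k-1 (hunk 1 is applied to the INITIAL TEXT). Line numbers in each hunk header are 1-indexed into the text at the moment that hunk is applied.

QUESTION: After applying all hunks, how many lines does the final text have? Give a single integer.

Hunk 1: at line 1 remove [ygi] add [rlssu,lduyl] -> 10 lines: mqp ffvsq rlssu lduyl actni yfawh mqld ocvc sjd njn
Hunk 2: at line 4 remove [yfawh] add [iqjia] -> 10 lines: mqp ffvsq rlssu lduyl actni iqjia mqld ocvc sjd njn
Hunk 3: at line 3 remove [actni,iqjia] add [ink,uqe] -> 10 lines: mqp ffvsq rlssu lduyl ink uqe mqld ocvc sjd njn
Final line count: 10

Answer: 10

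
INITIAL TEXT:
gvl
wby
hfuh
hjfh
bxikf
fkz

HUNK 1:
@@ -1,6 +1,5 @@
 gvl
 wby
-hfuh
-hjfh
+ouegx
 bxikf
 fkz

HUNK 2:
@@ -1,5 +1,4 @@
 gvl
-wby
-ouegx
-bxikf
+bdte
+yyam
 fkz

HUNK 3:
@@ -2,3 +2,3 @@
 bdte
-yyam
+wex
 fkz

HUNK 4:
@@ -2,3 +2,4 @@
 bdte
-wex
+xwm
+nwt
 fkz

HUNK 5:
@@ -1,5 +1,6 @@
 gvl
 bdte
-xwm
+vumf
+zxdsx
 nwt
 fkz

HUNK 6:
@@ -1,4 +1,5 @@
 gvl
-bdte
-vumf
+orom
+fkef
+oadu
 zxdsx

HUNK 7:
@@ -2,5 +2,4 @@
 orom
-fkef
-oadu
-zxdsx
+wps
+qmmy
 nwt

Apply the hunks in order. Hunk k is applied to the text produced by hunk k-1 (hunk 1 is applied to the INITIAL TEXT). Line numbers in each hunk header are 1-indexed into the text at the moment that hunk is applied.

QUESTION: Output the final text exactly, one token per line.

Hunk 1: at line 1 remove [hfuh,hjfh] add [ouegx] -> 5 lines: gvl wby ouegx bxikf fkz
Hunk 2: at line 1 remove [wby,ouegx,bxikf] add [bdte,yyam] -> 4 lines: gvl bdte yyam fkz
Hunk 3: at line 2 remove [yyam] add [wex] -> 4 lines: gvl bdte wex fkz
Hunk 4: at line 2 remove [wex] add [xwm,nwt] -> 5 lines: gvl bdte xwm nwt fkz
Hunk 5: at line 1 remove [xwm] add [vumf,zxdsx] -> 6 lines: gvl bdte vumf zxdsx nwt fkz
Hunk 6: at line 1 remove [bdte,vumf] add [orom,fkef,oadu] -> 7 lines: gvl orom fkef oadu zxdsx nwt fkz
Hunk 7: at line 2 remove [fkef,oadu,zxdsx] add [wps,qmmy] -> 6 lines: gvl orom wps qmmy nwt fkz

Answer: gvl
orom
wps
qmmy
nwt
fkz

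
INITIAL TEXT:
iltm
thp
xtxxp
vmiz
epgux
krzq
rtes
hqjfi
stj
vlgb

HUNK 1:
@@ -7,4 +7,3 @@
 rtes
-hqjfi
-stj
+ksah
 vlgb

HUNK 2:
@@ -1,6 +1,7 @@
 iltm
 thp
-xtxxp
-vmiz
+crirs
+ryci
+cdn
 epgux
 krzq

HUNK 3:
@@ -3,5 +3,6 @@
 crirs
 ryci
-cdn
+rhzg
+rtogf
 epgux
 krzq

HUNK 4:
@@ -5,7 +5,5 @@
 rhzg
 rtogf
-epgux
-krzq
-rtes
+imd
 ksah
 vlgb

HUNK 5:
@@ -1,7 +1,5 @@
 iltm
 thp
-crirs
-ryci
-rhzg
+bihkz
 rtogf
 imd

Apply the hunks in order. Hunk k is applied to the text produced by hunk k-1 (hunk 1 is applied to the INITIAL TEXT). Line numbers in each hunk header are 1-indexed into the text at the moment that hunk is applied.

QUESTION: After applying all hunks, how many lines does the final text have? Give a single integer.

Answer: 7

Derivation:
Hunk 1: at line 7 remove [hqjfi,stj] add [ksah] -> 9 lines: iltm thp xtxxp vmiz epgux krzq rtes ksah vlgb
Hunk 2: at line 1 remove [xtxxp,vmiz] add [crirs,ryci,cdn] -> 10 lines: iltm thp crirs ryci cdn epgux krzq rtes ksah vlgb
Hunk 3: at line 3 remove [cdn] add [rhzg,rtogf] -> 11 lines: iltm thp crirs ryci rhzg rtogf epgux krzq rtes ksah vlgb
Hunk 4: at line 5 remove [epgux,krzq,rtes] add [imd] -> 9 lines: iltm thp crirs ryci rhzg rtogf imd ksah vlgb
Hunk 5: at line 1 remove [crirs,ryci,rhzg] add [bihkz] -> 7 lines: iltm thp bihkz rtogf imd ksah vlgb
Final line count: 7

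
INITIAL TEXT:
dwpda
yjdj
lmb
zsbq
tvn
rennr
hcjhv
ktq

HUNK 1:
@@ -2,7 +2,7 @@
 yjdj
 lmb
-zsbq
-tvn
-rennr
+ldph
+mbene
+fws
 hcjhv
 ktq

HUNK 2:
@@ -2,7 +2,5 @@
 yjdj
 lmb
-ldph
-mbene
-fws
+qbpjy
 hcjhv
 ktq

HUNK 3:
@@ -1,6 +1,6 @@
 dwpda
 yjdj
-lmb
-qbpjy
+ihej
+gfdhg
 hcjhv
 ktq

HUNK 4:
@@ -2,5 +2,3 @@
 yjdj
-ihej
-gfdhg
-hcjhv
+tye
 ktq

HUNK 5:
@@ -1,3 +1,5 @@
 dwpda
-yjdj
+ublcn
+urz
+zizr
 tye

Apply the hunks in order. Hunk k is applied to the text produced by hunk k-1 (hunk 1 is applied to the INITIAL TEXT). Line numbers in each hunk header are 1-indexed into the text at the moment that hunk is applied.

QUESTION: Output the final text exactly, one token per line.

Hunk 1: at line 2 remove [zsbq,tvn,rennr] add [ldph,mbene,fws] -> 8 lines: dwpda yjdj lmb ldph mbene fws hcjhv ktq
Hunk 2: at line 2 remove [ldph,mbene,fws] add [qbpjy] -> 6 lines: dwpda yjdj lmb qbpjy hcjhv ktq
Hunk 3: at line 1 remove [lmb,qbpjy] add [ihej,gfdhg] -> 6 lines: dwpda yjdj ihej gfdhg hcjhv ktq
Hunk 4: at line 2 remove [ihej,gfdhg,hcjhv] add [tye] -> 4 lines: dwpda yjdj tye ktq
Hunk 5: at line 1 remove [yjdj] add [ublcn,urz,zizr] -> 6 lines: dwpda ublcn urz zizr tye ktq

Answer: dwpda
ublcn
urz
zizr
tye
ktq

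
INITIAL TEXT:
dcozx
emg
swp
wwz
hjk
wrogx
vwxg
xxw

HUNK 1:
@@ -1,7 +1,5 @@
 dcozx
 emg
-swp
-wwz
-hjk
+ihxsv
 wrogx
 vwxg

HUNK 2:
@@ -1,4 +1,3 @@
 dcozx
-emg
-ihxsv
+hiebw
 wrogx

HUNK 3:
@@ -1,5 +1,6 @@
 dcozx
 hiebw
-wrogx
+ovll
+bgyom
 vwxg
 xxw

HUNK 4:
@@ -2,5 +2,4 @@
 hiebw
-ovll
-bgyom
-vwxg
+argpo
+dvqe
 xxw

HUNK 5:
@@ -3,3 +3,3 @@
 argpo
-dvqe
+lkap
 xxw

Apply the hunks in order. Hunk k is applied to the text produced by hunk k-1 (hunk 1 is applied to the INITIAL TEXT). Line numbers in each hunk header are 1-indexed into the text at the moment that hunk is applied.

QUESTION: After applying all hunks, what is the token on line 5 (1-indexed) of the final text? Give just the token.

Answer: xxw

Derivation:
Hunk 1: at line 1 remove [swp,wwz,hjk] add [ihxsv] -> 6 lines: dcozx emg ihxsv wrogx vwxg xxw
Hunk 2: at line 1 remove [emg,ihxsv] add [hiebw] -> 5 lines: dcozx hiebw wrogx vwxg xxw
Hunk 3: at line 1 remove [wrogx] add [ovll,bgyom] -> 6 lines: dcozx hiebw ovll bgyom vwxg xxw
Hunk 4: at line 2 remove [ovll,bgyom,vwxg] add [argpo,dvqe] -> 5 lines: dcozx hiebw argpo dvqe xxw
Hunk 5: at line 3 remove [dvqe] add [lkap] -> 5 lines: dcozx hiebw argpo lkap xxw
Final line 5: xxw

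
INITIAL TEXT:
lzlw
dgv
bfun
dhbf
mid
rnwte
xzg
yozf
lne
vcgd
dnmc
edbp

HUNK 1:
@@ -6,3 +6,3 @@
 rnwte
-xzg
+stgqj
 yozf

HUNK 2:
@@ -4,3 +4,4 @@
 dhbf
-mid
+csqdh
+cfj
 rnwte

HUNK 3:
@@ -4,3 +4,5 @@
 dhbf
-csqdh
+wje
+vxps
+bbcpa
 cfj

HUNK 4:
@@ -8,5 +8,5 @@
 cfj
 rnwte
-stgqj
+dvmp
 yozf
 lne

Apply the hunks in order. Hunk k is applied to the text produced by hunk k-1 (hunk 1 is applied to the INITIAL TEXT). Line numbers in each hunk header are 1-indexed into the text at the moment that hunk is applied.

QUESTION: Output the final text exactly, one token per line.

Answer: lzlw
dgv
bfun
dhbf
wje
vxps
bbcpa
cfj
rnwte
dvmp
yozf
lne
vcgd
dnmc
edbp

Derivation:
Hunk 1: at line 6 remove [xzg] add [stgqj] -> 12 lines: lzlw dgv bfun dhbf mid rnwte stgqj yozf lne vcgd dnmc edbp
Hunk 2: at line 4 remove [mid] add [csqdh,cfj] -> 13 lines: lzlw dgv bfun dhbf csqdh cfj rnwte stgqj yozf lne vcgd dnmc edbp
Hunk 3: at line 4 remove [csqdh] add [wje,vxps,bbcpa] -> 15 lines: lzlw dgv bfun dhbf wje vxps bbcpa cfj rnwte stgqj yozf lne vcgd dnmc edbp
Hunk 4: at line 8 remove [stgqj] add [dvmp] -> 15 lines: lzlw dgv bfun dhbf wje vxps bbcpa cfj rnwte dvmp yozf lne vcgd dnmc edbp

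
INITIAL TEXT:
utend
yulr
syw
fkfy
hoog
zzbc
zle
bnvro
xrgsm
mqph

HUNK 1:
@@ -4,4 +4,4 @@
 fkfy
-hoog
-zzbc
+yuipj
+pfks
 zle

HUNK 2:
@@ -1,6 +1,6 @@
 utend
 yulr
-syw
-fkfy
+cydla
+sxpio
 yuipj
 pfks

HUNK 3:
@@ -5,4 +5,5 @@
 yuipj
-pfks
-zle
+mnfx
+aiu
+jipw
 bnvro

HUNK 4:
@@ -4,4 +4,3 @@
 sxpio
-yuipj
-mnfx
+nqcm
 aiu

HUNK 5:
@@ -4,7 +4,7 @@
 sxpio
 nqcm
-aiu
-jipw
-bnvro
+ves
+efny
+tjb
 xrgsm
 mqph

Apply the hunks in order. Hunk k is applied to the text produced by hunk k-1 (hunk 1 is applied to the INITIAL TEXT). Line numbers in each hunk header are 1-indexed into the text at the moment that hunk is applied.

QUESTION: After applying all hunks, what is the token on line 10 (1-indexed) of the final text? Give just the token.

Answer: mqph

Derivation:
Hunk 1: at line 4 remove [hoog,zzbc] add [yuipj,pfks] -> 10 lines: utend yulr syw fkfy yuipj pfks zle bnvro xrgsm mqph
Hunk 2: at line 1 remove [syw,fkfy] add [cydla,sxpio] -> 10 lines: utend yulr cydla sxpio yuipj pfks zle bnvro xrgsm mqph
Hunk 3: at line 5 remove [pfks,zle] add [mnfx,aiu,jipw] -> 11 lines: utend yulr cydla sxpio yuipj mnfx aiu jipw bnvro xrgsm mqph
Hunk 4: at line 4 remove [yuipj,mnfx] add [nqcm] -> 10 lines: utend yulr cydla sxpio nqcm aiu jipw bnvro xrgsm mqph
Hunk 5: at line 4 remove [aiu,jipw,bnvro] add [ves,efny,tjb] -> 10 lines: utend yulr cydla sxpio nqcm ves efny tjb xrgsm mqph
Final line 10: mqph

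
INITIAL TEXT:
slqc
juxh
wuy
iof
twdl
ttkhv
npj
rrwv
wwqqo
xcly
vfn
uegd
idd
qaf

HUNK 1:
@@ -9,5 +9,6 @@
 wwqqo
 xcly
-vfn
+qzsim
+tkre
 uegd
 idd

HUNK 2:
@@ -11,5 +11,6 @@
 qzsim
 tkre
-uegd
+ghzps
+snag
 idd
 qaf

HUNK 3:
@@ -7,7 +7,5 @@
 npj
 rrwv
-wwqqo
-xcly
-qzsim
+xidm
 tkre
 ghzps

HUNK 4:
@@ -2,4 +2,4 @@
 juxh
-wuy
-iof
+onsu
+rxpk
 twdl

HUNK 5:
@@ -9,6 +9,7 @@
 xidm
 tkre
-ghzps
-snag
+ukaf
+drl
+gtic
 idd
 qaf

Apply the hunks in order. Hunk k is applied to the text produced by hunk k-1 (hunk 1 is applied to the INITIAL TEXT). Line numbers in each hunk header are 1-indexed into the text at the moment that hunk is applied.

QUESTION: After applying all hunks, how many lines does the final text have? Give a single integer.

Hunk 1: at line 9 remove [vfn] add [qzsim,tkre] -> 15 lines: slqc juxh wuy iof twdl ttkhv npj rrwv wwqqo xcly qzsim tkre uegd idd qaf
Hunk 2: at line 11 remove [uegd] add [ghzps,snag] -> 16 lines: slqc juxh wuy iof twdl ttkhv npj rrwv wwqqo xcly qzsim tkre ghzps snag idd qaf
Hunk 3: at line 7 remove [wwqqo,xcly,qzsim] add [xidm] -> 14 lines: slqc juxh wuy iof twdl ttkhv npj rrwv xidm tkre ghzps snag idd qaf
Hunk 4: at line 2 remove [wuy,iof] add [onsu,rxpk] -> 14 lines: slqc juxh onsu rxpk twdl ttkhv npj rrwv xidm tkre ghzps snag idd qaf
Hunk 5: at line 9 remove [ghzps,snag] add [ukaf,drl,gtic] -> 15 lines: slqc juxh onsu rxpk twdl ttkhv npj rrwv xidm tkre ukaf drl gtic idd qaf
Final line count: 15

Answer: 15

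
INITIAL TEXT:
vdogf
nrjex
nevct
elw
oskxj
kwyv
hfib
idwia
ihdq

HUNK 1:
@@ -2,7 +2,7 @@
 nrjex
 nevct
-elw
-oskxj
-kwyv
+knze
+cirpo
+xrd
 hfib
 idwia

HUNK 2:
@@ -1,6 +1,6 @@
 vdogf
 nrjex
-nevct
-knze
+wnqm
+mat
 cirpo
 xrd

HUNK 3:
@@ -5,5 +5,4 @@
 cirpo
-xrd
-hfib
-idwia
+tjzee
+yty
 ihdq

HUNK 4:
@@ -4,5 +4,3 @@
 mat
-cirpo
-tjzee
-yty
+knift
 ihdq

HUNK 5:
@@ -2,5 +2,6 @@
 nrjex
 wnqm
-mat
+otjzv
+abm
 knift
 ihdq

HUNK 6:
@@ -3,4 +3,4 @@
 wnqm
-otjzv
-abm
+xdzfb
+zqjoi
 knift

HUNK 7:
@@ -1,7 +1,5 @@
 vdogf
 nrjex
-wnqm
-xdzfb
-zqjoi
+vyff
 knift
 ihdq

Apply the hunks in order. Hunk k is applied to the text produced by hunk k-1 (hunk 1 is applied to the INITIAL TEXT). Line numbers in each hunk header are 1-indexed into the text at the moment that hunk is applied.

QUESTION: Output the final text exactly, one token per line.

Answer: vdogf
nrjex
vyff
knift
ihdq

Derivation:
Hunk 1: at line 2 remove [elw,oskxj,kwyv] add [knze,cirpo,xrd] -> 9 lines: vdogf nrjex nevct knze cirpo xrd hfib idwia ihdq
Hunk 2: at line 1 remove [nevct,knze] add [wnqm,mat] -> 9 lines: vdogf nrjex wnqm mat cirpo xrd hfib idwia ihdq
Hunk 3: at line 5 remove [xrd,hfib,idwia] add [tjzee,yty] -> 8 lines: vdogf nrjex wnqm mat cirpo tjzee yty ihdq
Hunk 4: at line 4 remove [cirpo,tjzee,yty] add [knift] -> 6 lines: vdogf nrjex wnqm mat knift ihdq
Hunk 5: at line 2 remove [mat] add [otjzv,abm] -> 7 lines: vdogf nrjex wnqm otjzv abm knift ihdq
Hunk 6: at line 3 remove [otjzv,abm] add [xdzfb,zqjoi] -> 7 lines: vdogf nrjex wnqm xdzfb zqjoi knift ihdq
Hunk 7: at line 1 remove [wnqm,xdzfb,zqjoi] add [vyff] -> 5 lines: vdogf nrjex vyff knift ihdq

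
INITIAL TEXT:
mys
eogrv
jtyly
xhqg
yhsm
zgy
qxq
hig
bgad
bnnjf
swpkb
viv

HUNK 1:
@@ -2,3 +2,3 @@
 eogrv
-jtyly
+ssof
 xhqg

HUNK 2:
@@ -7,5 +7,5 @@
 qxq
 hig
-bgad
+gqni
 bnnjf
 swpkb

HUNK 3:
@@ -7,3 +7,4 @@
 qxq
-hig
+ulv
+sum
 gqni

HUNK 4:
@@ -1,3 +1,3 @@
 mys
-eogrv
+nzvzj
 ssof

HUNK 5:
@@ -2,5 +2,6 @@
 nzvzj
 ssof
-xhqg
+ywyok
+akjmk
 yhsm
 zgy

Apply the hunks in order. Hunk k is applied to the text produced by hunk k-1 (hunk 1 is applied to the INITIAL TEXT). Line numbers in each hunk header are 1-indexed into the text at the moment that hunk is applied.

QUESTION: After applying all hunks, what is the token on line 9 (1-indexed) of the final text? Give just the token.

Hunk 1: at line 2 remove [jtyly] add [ssof] -> 12 lines: mys eogrv ssof xhqg yhsm zgy qxq hig bgad bnnjf swpkb viv
Hunk 2: at line 7 remove [bgad] add [gqni] -> 12 lines: mys eogrv ssof xhqg yhsm zgy qxq hig gqni bnnjf swpkb viv
Hunk 3: at line 7 remove [hig] add [ulv,sum] -> 13 lines: mys eogrv ssof xhqg yhsm zgy qxq ulv sum gqni bnnjf swpkb viv
Hunk 4: at line 1 remove [eogrv] add [nzvzj] -> 13 lines: mys nzvzj ssof xhqg yhsm zgy qxq ulv sum gqni bnnjf swpkb viv
Hunk 5: at line 2 remove [xhqg] add [ywyok,akjmk] -> 14 lines: mys nzvzj ssof ywyok akjmk yhsm zgy qxq ulv sum gqni bnnjf swpkb viv
Final line 9: ulv

Answer: ulv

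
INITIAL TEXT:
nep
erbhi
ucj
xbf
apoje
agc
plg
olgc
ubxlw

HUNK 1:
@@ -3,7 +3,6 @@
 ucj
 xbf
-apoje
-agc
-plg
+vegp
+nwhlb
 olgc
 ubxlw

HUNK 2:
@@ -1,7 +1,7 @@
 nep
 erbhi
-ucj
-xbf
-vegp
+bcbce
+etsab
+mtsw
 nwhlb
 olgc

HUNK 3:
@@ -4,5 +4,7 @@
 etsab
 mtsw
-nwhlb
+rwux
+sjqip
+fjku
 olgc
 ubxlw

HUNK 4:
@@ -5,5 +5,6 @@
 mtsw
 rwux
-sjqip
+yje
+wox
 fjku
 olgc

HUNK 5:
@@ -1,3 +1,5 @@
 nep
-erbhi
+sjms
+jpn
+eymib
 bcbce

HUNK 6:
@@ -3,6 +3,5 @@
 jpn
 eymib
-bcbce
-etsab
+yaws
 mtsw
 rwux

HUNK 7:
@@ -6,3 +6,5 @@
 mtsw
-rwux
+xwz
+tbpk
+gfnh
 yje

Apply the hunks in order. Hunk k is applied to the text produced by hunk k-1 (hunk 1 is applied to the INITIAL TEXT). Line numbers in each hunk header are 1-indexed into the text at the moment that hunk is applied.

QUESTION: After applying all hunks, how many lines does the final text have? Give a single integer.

Hunk 1: at line 3 remove [apoje,agc,plg] add [vegp,nwhlb] -> 8 lines: nep erbhi ucj xbf vegp nwhlb olgc ubxlw
Hunk 2: at line 1 remove [ucj,xbf,vegp] add [bcbce,etsab,mtsw] -> 8 lines: nep erbhi bcbce etsab mtsw nwhlb olgc ubxlw
Hunk 3: at line 4 remove [nwhlb] add [rwux,sjqip,fjku] -> 10 lines: nep erbhi bcbce etsab mtsw rwux sjqip fjku olgc ubxlw
Hunk 4: at line 5 remove [sjqip] add [yje,wox] -> 11 lines: nep erbhi bcbce etsab mtsw rwux yje wox fjku olgc ubxlw
Hunk 5: at line 1 remove [erbhi] add [sjms,jpn,eymib] -> 13 lines: nep sjms jpn eymib bcbce etsab mtsw rwux yje wox fjku olgc ubxlw
Hunk 6: at line 3 remove [bcbce,etsab] add [yaws] -> 12 lines: nep sjms jpn eymib yaws mtsw rwux yje wox fjku olgc ubxlw
Hunk 7: at line 6 remove [rwux] add [xwz,tbpk,gfnh] -> 14 lines: nep sjms jpn eymib yaws mtsw xwz tbpk gfnh yje wox fjku olgc ubxlw
Final line count: 14

Answer: 14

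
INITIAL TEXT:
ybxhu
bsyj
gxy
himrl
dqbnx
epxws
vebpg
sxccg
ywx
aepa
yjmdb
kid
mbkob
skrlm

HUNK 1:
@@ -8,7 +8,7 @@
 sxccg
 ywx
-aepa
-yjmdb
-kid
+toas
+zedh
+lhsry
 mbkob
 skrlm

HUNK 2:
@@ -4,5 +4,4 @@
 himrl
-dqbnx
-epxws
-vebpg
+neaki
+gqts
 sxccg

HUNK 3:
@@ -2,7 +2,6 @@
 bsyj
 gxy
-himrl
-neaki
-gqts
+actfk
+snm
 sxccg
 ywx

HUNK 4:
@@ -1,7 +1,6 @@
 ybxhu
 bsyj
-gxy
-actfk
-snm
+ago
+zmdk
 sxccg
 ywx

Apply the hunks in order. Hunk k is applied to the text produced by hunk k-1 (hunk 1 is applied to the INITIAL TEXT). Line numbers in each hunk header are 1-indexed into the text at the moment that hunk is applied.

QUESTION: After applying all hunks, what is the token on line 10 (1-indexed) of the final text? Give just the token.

Hunk 1: at line 8 remove [aepa,yjmdb,kid] add [toas,zedh,lhsry] -> 14 lines: ybxhu bsyj gxy himrl dqbnx epxws vebpg sxccg ywx toas zedh lhsry mbkob skrlm
Hunk 2: at line 4 remove [dqbnx,epxws,vebpg] add [neaki,gqts] -> 13 lines: ybxhu bsyj gxy himrl neaki gqts sxccg ywx toas zedh lhsry mbkob skrlm
Hunk 3: at line 2 remove [himrl,neaki,gqts] add [actfk,snm] -> 12 lines: ybxhu bsyj gxy actfk snm sxccg ywx toas zedh lhsry mbkob skrlm
Hunk 4: at line 1 remove [gxy,actfk,snm] add [ago,zmdk] -> 11 lines: ybxhu bsyj ago zmdk sxccg ywx toas zedh lhsry mbkob skrlm
Final line 10: mbkob

Answer: mbkob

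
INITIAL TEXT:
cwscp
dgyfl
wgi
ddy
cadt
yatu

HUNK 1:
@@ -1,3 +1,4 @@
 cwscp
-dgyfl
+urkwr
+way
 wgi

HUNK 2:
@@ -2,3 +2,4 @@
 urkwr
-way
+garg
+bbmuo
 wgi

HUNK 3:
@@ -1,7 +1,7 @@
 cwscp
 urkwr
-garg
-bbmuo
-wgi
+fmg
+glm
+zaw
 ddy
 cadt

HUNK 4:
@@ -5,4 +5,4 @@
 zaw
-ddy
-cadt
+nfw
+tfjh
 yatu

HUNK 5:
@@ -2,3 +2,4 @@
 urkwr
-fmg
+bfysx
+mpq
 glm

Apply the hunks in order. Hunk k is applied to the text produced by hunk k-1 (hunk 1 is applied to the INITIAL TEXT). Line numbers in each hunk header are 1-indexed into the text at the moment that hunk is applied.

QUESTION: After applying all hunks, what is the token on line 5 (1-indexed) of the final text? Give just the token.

Answer: glm

Derivation:
Hunk 1: at line 1 remove [dgyfl] add [urkwr,way] -> 7 lines: cwscp urkwr way wgi ddy cadt yatu
Hunk 2: at line 2 remove [way] add [garg,bbmuo] -> 8 lines: cwscp urkwr garg bbmuo wgi ddy cadt yatu
Hunk 3: at line 1 remove [garg,bbmuo,wgi] add [fmg,glm,zaw] -> 8 lines: cwscp urkwr fmg glm zaw ddy cadt yatu
Hunk 4: at line 5 remove [ddy,cadt] add [nfw,tfjh] -> 8 lines: cwscp urkwr fmg glm zaw nfw tfjh yatu
Hunk 5: at line 2 remove [fmg] add [bfysx,mpq] -> 9 lines: cwscp urkwr bfysx mpq glm zaw nfw tfjh yatu
Final line 5: glm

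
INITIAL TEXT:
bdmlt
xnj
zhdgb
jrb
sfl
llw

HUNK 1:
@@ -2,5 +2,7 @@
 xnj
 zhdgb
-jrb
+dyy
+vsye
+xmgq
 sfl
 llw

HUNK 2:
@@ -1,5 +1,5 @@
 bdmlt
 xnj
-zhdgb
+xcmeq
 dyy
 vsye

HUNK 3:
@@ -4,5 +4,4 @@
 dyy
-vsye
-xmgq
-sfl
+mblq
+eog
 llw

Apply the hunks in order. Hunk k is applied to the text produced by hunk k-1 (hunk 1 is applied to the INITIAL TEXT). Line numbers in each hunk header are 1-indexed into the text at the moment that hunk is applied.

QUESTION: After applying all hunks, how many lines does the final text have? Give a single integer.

Hunk 1: at line 2 remove [jrb] add [dyy,vsye,xmgq] -> 8 lines: bdmlt xnj zhdgb dyy vsye xmgq sfl llw
Hunk 2: at line 1 remove [zhdgb] add [xcmeq] -> 8 lines: bdmlt xnj xcmeq dyy vsye xmgq sfl llw
Hunk 3: at line 4 remove [vsye,xmgq,sfl] add [mblq,eog] -> 7 lines: bdmlt xnj xcmeq dyy mblq eog llw
Final line count: 7

Answer: 7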